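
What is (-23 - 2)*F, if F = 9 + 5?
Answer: -350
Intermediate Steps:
F = 14
(-23 - 2)*F = (-23 - 2)*14 = -25*14 = -350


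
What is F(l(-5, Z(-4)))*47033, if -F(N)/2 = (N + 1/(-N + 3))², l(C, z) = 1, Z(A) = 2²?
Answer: -423297/2 ≈ -2.1165e+5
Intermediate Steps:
Z(A) = 4
F(N) = -2*(N + 1/(3 - N))² (F(N) = -2*(N + 1/(-N + 3))² = -2*(N + 1/(3 - N))²)
F(l(-5, Z(-4)))*47033 = -2*(1 - 1*1² + 3*1)²/(-3 + 1)²*47033 = -2*(1 - 1*1 + 3)²/(-2)²*47033 = -2*¼*(1 - 1 + 3)²*47033 = -2*¼*3²*47033 = -2*¼*9*47033 = -9/2*47033 = -423297/2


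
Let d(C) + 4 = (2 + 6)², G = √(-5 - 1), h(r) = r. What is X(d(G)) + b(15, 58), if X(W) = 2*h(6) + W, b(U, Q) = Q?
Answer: 130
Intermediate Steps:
G = I*√6 (G = √(-6) = I*√6 ≈ 2.4495*I)
d(C) = 60 (d(C) = -4 + (2 + 6)² = -4 + 8² = -4 + 64 = 60)
X(W) = 12 + W (X(W) = 2*6 + W = 12 + W)
X(d(G)) + b(15, 58) = (12 + 60) + 58 = 72 + 58 = 130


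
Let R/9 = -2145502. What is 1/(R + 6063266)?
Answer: -1/13246252 ≈ -7.5493e-8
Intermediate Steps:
R = -19309518 (R = 9*(-2145502) = -19309518)
1/(R + 6063266) = 1/(-19309518 + 6063266) = 1/(-13246252) = -1/13246252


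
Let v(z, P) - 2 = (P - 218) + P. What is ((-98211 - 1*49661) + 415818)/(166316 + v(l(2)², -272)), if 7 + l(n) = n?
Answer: 133973/82778 ≈ 1.6185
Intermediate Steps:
l(n) = -7 + n
v(z, P) = -216 + 2*P (v(z, P) = 2 + ((P - 218) + P) = 2 + ((-218 + P) + P) = 2 + (-218 + 2*P) = -216 + 2*P)
((-98211 - 1*49661) + 415818)/(166316 + v(l(2)², -272)) = ((-98211 - 1*49661) + 415818)/(166316 + (-216 + 2*(-272))) = ((-98211 - 49661) + 415818)/(166316 + (-216 - 544)) = (-147872 + 415818)/(166316 - 760) = 267946/165556 = 267946*(1/165556) = 133973/82778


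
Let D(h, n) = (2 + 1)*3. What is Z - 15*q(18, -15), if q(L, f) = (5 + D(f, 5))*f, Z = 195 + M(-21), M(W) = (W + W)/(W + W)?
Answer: 3346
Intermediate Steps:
D(h, n) = 9 (D(h, n) = 3*3 = 9)
M(W) = 1 (M(W) = (2*W)/((2*W)) = (2*W)*(1/(2*W)) = 1)
Z = 196 (Z = 195 + 1 = 196)
q(L, f) = 14*f (q(L, f) = (5 + 9)*f = 14*f)
Z - 15*q(18, -15) = 196 - 210*(-15) = 196 - 15*(-210) = 196 + 3150 = 3346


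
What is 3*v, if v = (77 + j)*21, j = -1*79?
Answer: -126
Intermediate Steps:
j = -79
v = -42 (v = (77 - 79)*21 = -2*21 = -42)
3*v = 3*(-42) = -126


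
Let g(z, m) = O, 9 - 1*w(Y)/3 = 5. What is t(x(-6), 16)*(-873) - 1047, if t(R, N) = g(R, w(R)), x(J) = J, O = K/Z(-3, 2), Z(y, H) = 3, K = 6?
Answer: -2793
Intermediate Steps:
O = 2 (O = 6/3 = 6*(1/3) = 2)
w(Y) = 12 (w(Y) = 27 - 3*5 = 27 - 15 = 12)
g(z, m) = 2
t(R, N) = 2
t(x(-6), 16)*(-873) - 1047 = 2*(-873) - 1047 = -1746 - 1047 = -2793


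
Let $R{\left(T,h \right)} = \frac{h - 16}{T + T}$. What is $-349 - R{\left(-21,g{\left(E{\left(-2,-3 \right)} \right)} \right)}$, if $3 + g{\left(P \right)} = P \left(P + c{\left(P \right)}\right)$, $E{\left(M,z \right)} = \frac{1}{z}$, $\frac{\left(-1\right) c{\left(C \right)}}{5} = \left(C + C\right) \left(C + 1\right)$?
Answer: $- \frac{198148}{567} \approx -349.47$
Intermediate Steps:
$c{\left(C \right)} = - 10 C \left(1 + C\right)$ ($c{\left(C \right)} = - 5 \left(C + C\right) \left(C + 1\right) = - 5 \cdot 2 C \left(1 + C\right) = - 10 C \left(1 + C\right)$)
$g{\left(P \right)} = -3 + P \left(P - 10 P \left(1 + P\right)\right)$
$R{\left(T,h \right)} = \frac{-16 + h}{2 T}$
$-349 - R{\left(-21,g{\left(E{\left(-2,-3 \right)} \right)} \right)} = -349 - \frac{-16 - \left(3 + 1 - \frac{10}{27}\right)}{2 \left(-21\right)} = -349 - \frac{1}{2} \left(- \frac{1}{21}\right) \left(-16 - \left(3 + 1 - \frac{10}{27}\right)\right) = -349 - \frac{1}{2} \left(- \frac{1}{21}\right) \left(-16 - \frac{98}{27}\right) = -349 - \frac{1}{2} \left(- \frac{1}{21}\right) \left(- \frac{530}{27}\right) = -349 - \frac{265}{567} = - \frac{198148}{567}$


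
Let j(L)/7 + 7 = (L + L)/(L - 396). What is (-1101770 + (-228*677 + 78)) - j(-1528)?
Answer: -604140867/481 ≈ -1.2560e+6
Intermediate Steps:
j(L) = -49 + 14*L/(-396 + L) (j(L) = -49 + 7*((L + L)/(L - 396)) = -49 + 7*((2*L)/(-396 + L)) = -49 + 7*(2*L/(-396 + L)) = -49 + 14*L/(-396 + L))
(-1101770 + (-228*677 + 78)) - j(-1528) = (-1101770 + (-228*677 + 78)) - 7*(2772 - 5*(-1528))/(-396 - 1528) = (-1101770 + (-154356 + 78)) - 7*(2772 + 7640)/(-1924) = (-1101770 - 154278) - 7*(-1)*10412/1924 = -1256048 - 1*(-18221/481) = -1256048 + 18221/481 = -604140867/481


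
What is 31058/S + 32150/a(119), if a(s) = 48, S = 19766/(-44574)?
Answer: -16453682279/237192 ≈ -69369.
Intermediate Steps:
S = -9883/22287 (S = 19766*(-1/44574) = -9883/22287 ≈ -0.44344)
31058/S + 32150/a(119) = 31058/(-9883/22287) + 32150/48 = 31058*(-22287/9883) + 32150*(1/48) = -692189646/9883 + 16075/24 = -16453682279/237192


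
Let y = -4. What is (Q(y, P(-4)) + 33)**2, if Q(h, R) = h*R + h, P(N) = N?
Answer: 2025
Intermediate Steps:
Q(h, R) = h + R*h (Q(h, R) = R*h + h = h + R*h)
(Q(y, P(-4)) + 33)**2 = (-4*(1 - 4) + 33)**2 = (-4*(-3) + 33)**2 = (12 + 33)**2 = 45**2 = 2025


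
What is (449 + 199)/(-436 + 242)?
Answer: -324/97 ≈ -3.3402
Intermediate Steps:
(449 + 199)/(-436 + 242) = 648/(-194) = 648*(-1/194) = -324/97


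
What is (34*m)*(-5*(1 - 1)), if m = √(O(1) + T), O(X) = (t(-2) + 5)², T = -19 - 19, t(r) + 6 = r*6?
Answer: 0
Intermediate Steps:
t(r) = -6 + 6*r (t(r) = -6 + r*6 = -6 + 6*r)
T = -38
O(X) = 169 (O(X) = ((-6 + 6*(-2)) + 5)² = ((-6 - 12) + 5)² = (-18 + 5)² = (-13)² = 169)
m = √131 (m = √(169 - 38) = √131 ≈ 11.446)
(34*m)*(-5*(1 - 1)) = (34*√131)*(-5*(1 - 1)) = (34*√131)*(-5*0) = (34*√131)*0 = 0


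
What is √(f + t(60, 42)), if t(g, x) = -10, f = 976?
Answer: √966 ≈ 31.081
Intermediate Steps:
√(f + t(60, 42)) = √(976 - 10) = √966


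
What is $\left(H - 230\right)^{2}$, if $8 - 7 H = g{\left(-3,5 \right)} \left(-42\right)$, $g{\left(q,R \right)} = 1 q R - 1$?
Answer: $\frac{5171076}{49} \approx 1.0553 \cdot 10^{5}$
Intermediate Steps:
$g{\left(q,R \right)} = -1 + R q$ ($g{\left(q,R \right)} = q R - 1 = R q - 1 = -1 + R q$)
$H = - \frac{664}{7}$ ($H = \frac{8}{7} - \frac{\left(-1 + 5 \left(-3\right)\right) \left(-42\right)}{7} = \frac{8}{7} - \frac{\left(-1 - 15\right) \left(-42\right)}{7} = \frac{8}{7} - \frac{\left(-16\right) \left(-42\right)}{7} = \frac{8}{7} - 96 = - \frac{664}{7} \approx -94.857$)
$\left(H - 230\right)^{2} = \left(- \frac{664}{7} - 230\right)^{2} = \left(- \frac{2274}{7}\right)^{2} = \frac{5171076}{49}$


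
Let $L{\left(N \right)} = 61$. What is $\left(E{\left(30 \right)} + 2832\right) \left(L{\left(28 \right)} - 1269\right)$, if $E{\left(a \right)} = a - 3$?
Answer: $-3453672$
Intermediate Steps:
$E{\left(a \right)} = -3 + a$ ($E{\left(a \right)} = a - 3 = -3 + a$)
$\left(E{\left(30 \right)} + 2832\right) \left(L{\left(28 \right)} - 1269\right) = \left(\left(-3 + 30\right) + 2832\right) \left(61 - 1269\right) = \left(27 + 2832\right) \left(-1208\right) = 2859 \left(-1208\right) = -3453672$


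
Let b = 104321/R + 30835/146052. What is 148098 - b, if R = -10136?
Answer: 7830596283721/52870824 ≈ 1.4811e+5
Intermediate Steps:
b = -532990969/52870824 (b = 104321/(-10136) + 30835/146052 = 104321*(-1/10136) + 30835*(1/146052) = -14903/1448 + 30835/146052 = -532990969/52870824 ≈ -10.081)
148098 - b = 148098 - 1*(-532990969/52870824) = 148098 + 532990969/52870824 = 7830596283721/52870824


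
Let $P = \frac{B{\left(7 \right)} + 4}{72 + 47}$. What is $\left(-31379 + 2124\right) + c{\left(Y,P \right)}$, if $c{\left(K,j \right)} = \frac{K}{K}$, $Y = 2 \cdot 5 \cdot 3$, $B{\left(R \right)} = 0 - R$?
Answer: $-29254$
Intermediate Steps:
$B{\left(R \right)} = - R$
$Y = 30$ ($Y = 10 \cdot 3 = 30$)
$P = - \frac{3}{119}$ ($P = \frac{\left(-1\right) 7 + 4}{72 + 47} = \frac{-7 + 4}{119} = \left(-3\right) \frac{1}{119} = - \frac{3}{119} \approx -0.02521$)
$c{\left(K,j \right)} = 1$
$\left(-31379 + 2124\right) + c{\left(Y,P \right)} = \left(-31379 + 2124\right) + 1 = -29255 + 1 = -29254$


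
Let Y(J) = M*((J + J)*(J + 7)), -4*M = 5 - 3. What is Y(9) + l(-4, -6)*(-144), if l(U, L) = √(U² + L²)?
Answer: -144 - 288*√13 ≈ -1182.4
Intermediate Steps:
M = -½ (M = -(5 - 3)/4 = -¼*2 = -½ ≈ -0.50000)
Y(J) = -J*(7 + J) (Y(J) = -(J + J)*(J + 7)/2 = -2*J*(7 + J)/2 = -J*(7 + J))
l(U, L) = √(L² + U²)
Y(9) + l(-4, -6)*(-144) = -1*9*(7 + 9) + √((-6)² + (-4)²)*(-144) = -1*9*16 + √(36 + 16)*(-144) = -144 + √52*(-144) = -144 + (2*√13)*(-144) = -144 - 288*√13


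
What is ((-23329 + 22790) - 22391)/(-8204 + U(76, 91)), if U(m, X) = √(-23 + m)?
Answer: 188117720/67305563 + 22930*√53/67305563 ≈ 2.7975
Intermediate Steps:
((-23329 + 22790) - 22391)/(-8204 + U(76, 91)) = ((-23329 + 22790) - 22391)/(-8204 + √(-23 + 76)) = (-539 - 22391)/(-8204 + √53) = -22930/(-8204 + √53)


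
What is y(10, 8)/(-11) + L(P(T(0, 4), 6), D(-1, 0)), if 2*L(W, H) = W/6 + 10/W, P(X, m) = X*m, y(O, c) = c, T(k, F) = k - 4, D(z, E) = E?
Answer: -775/264 ≈ -2.9356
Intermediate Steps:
T(k, F) = -4 + k
L(W, H) = 5/W + W/12 (L(W, H) = (W/6 + 10/W)/2 = (10/W + W/6)/2 = 5/W + W/12)
y(10, 8)/(-11) + L(P(T(0, 4), 6), D(-1, 0)) = 8/(-11) + (5/(((-4 + 0)*6)) + ((-4 + 0)*6)/12) = 8*(-1/11) + (5/((-4*6)) + (-4*6)/12) = -8/11 + (5/(-24) + (1/12)*(-24)) = -8/11 + (5*(-1/24) - 2) = -8/11 + (-5/24 - 2) = -8/11 - 53/24 = -775/264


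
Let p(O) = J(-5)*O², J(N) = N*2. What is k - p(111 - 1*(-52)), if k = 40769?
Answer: 306459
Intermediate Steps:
J(N) = 2*N
p(O) = -10*O² (p(O) = (2*(-5))*O² = -10*O²)
k - p(111 - 1*(-52)) = 40769 - (-10)*(111 - 1*(-52))² = 40769 - (-10)*(111 + 52)² = 40769 - (-10)*163² = 40769 - (-10)*26569 = 40769 - 1*(-265690) = 40769 + 265690 = 306459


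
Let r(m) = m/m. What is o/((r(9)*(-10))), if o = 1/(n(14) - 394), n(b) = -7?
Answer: 1/4010 ≈ 0.00024938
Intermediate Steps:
r(m) = 1
o = -1/401 (o = 1/(-7 - 394) = 1/(-401) = -1/401 ≈ -0.0024938)
o/((r(9)*(-10))) = -1/(401*(1*(-10))) = -1/401/(-10) = -1/401*(-⅒) = 1/4010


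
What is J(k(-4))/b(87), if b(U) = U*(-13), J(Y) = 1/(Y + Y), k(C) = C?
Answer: 1/9048 ≈ 0.00011052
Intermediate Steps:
J(Y) = 1/(2*Y)
b(U) = -13*U
J(k(-4))/b(87) = ((1/2)/(-4))/((-13*87)) = ((1/2)*(-1/4))/(-1131) = -1/8*(-1/1131) = 1/9048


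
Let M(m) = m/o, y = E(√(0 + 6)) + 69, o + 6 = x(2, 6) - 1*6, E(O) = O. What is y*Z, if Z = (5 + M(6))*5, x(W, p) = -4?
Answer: 12765/8 + 185*√6/8 ≈ 1652.3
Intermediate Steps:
o = -16 (o = -6 + (-4 - 1*6) = -6 + (-4 - 6) = -6 - 10 = -16)
y = 69 + √6 (y = √(0 + 6) + 69 = √6 + 69 = 69 + √6 ≈ 71.449)
M(m) = -m/16 (M(m) = m/(-16) = m*(-1/16) = -m/16)
Z = 185/8 (Z = (5 - 1/16*6)*5 = (5 - 3/8)*5 = (37/8)*5 = 185/8 ≈ 23.125)
y*Z = (69 + √6)*(185/8) = 12765/8 + 185*√6/8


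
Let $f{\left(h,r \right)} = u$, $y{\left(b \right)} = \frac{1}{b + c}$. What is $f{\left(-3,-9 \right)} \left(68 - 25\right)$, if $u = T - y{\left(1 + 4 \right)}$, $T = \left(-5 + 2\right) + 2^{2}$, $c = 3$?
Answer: $\frac{301}{8} \approx 37.625$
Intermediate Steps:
$T = 1$ ($T = -3 + 4 = 1$)
$y{\left(b \right)} = \frac{1}{3 + b}$ ($y{\left(b \right)} = \frac{1}{b + 3} = \frac{1}{3 + b}$)
$u = \frac{7}{8}$ ($u = 1 - \frac{1}{3 + \left(1 + 4\right)} = 1 - \frac{1}{3 + 5} = 1 - \frac{1}{8} = \frac{7}{8} \approx 0.875$)
$f{\left(h,r \right)} = \frac{7}{8}$
$f{\left(-3,-9 \right)} \left(68 - 25\right) = \frac{7 \left(68 - 25\right)}{8} = \frac{7}{8} \cdot 43 = \frac{301}{8}$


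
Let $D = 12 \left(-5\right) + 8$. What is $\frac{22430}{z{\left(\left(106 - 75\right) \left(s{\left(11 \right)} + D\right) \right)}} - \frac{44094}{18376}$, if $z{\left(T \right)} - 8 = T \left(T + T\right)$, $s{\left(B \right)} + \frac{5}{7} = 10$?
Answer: $- \frac{1889109110599}{789382949716} \approx -2.3931$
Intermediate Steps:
$s{\left(B \right)} = \frac{65}{7}$ ($s{\left(B \right)} = - \frac{5}{7} + 10 = \frac{65}{7}$)
$D = -52$ ($D = -60 + 8 = -52$)
$z{\left(T \right)} = 8 + 2 T^{2}$ ($z{\left(T \right)} = 8 + T \left(T + T\right) = 8 + T 2 T = 8 + 2 T^{2}$)
$\frac{22430}{z{\left(\left(106 - 75\right) \left(s{\left(11 \right)} + D\right) \right)}} - \frac{44094}{18376} = \frac{22430}{8 + 2 \left(\left(106 - 75\right) \left(\frac{65}{7} - 52\right)\right)^{2}} - \frac{44094}{18376} = \frac{22430}{8 + 2 \left(31 \left(- \frac{299}{7}\right)\right)^{2}} - \frac{22047}{9188} = \frac{22430}{8 + 2 \left(- \frac{9269}{7}\right)^{2}} - \frac{22047}{9188} = \frac{22430}{8 + 2 \cdot \frac{85914361}{49}} - \frac{22047}{9188} = \frac{22430}{8 + \frac{171828722}{49}} - \frac{22047}{9188} = \frac{22430}{\frac{171829114}{49}} - \frac{22047}{9188} = 22430 \cdot \frac{49}{171829114} - \frac{22047}{9188} = \frac{549535}{85914557} - \frac{22047}{9188} = - \frac{1889109110599}{789382949716}$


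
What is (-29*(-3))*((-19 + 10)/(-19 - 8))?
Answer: 29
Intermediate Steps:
(-29*(-3))*((-19 + 10)/(-19 - 8)) = 87*(-9/(-27)) = 87*(-9*(-1/27)) = 87*(⅓) = 29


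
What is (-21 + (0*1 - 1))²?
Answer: 484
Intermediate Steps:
(-21 + (0*1 - 1))² = (-21 + (0 - 1))² = (-21 - 1)² = (-22)² = 484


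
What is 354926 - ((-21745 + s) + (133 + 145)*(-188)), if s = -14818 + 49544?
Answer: 394209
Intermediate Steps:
s = 34726
354926 - ((-21745 + s) + (133 + 145)*(-188)) = 354926 - ((-21745 + 34726) + (133 + 145)*(-188)) = 354926 - (12981 + 278*(-188)) = 354926 - (12981 - 52264) = 354926 - 1*(-39283) = 354926 + 39283 = 394209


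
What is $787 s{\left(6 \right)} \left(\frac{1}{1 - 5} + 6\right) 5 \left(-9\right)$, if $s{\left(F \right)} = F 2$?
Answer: $-2443635$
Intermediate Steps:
$s{\left(F \right)} = 2 F$
$787 s{\left(6 \right)} \left(\frac{1}{1 - 5} + 6\right) 5 \left(-9\right) = 787 \cdot 2 \cdot 6 \left(\frac{1}{1 - 5} + 6\right) 5 \left(-9\right) = 787 \cdot 12 \left(\frac{1}{-4} + 6\right) 5 \left(-9\right) = 787 \cdot 12 \left(- \frac{1}{4} + 6\right) 5 \left(-9\right) = 787 \cdot 12 \cdot \frac{23}{4} \cdot 5 \left(-9\right) = 787 \cdot 12 \cdot \frac{115}{4} \left(-9\right) = 787 \cdot 345 \left(-9\right) = 787 \left(-3105\right) = -2443635$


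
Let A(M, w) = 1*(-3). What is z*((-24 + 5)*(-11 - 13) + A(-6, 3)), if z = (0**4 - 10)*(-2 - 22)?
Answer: 108720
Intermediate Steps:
A(M, w) = -3
z = 240 (z = (0 - 10)*(-24) = -10*(-24) = 240)
z*((-24 + 5)*(-11 - 13) + A(-6, 3)) = 240*((-24 + 5)*(-11 - 13) - 3) = 240*(-19*(-24) - 3) = 240*(456 - 3) = 240*453 = 108720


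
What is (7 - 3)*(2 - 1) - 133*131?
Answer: -17419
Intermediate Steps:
(7 - 3)*(2 - 1) - 133*131 = 4*1 - 17423 = 4 - 17423 = -17419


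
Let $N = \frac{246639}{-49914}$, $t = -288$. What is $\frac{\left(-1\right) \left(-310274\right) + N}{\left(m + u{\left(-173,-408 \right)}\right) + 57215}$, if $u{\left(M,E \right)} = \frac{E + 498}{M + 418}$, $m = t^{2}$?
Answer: $\frac{252950573351}{114266606142} \approx 2.2137$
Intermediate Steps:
$N = - \frac{82213}{16638}$ ($N = 246639 \left(- \frac{1}{49914}\right) = - \frac{82213}{16638} \approx -4.9413$)
$m = 82944$ ($m = \left(-288\right)^{2} = 82944$)
$u{\left(M,E \right)} = \frac{498 + E}{418 + M}$
$\frac{\left(-1\right) \left(-310274\right) + N}{\left(m + u{\left(-173,-408 \right)}\right) + 57215} = \frac{\left(-1\right) \left(-310274\right) - \frac{82213}{16638}}{\left(82944 + \frac{498 - 408}{418 - 173}\right) + 57215} = \frac{310274 - \frac{82213}{16638}}{\left(82944 + \frac{1}{245} \cdot 90\right) + 57215} = \frac{5162256599}{16638 \left(\left(82944 + \frac{1}{245} \cdot 90\right) + 57215\right)} = \frac{5162256599}{16638 \left(\left(82944 + \frac{18}{49}\right) + 57215\right)} = \frac{5162256599}{16638 \left(\frac{4064274}{49} + 57215\right)} = \frac{5162256599}{16638 \cdot \frac{6867809}{49}} = \frac{5162256599}{16638} \cdot \frac{49}{6867809} = \frac{252950573351}{114266606142}$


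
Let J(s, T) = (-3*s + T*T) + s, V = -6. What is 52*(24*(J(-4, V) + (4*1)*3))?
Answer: 69888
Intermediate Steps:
J(s, T) = T² - 2*s (J(s, T) = (-3*s + T²) + s = (T² - 3*s) + s = T² - 2*s)
52*(24*(J(-4, V) + (4*1)*3)) = 52*(24*(((-6)² - 2*(-4)) + (4*1)*3)) = 52*(24*((36 + 8) + 4*3)) = 52*(24*(44 + 12)) = 52*(24*56) = 52*1344 = 69888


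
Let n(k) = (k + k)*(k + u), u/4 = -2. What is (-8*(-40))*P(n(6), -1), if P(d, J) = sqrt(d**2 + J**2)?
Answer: 320*sqrt(577) ≈ 7686.7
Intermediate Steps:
u = -8 (u = 4*(-2) = -8)
n(k) = 2*k*(-8 + k) (n(k) = (k + k)*(k - 8) = (2*k)*(-8 + k) = 2*k*(-8 + k))
P(d, J) = sqrt(J**2 + d**2)
(-8*(-40))*P(n(6), -1) = (-8*(-40))*sqrt((-1)**2 + (2*6*(-8 + 6))**2) = 320*sqrt(1 + (2*6*(-2))**2) = 320*sqrt(1 + (-24)**2) = 320*sqrt(1 + 576) = 320*sqrt(577)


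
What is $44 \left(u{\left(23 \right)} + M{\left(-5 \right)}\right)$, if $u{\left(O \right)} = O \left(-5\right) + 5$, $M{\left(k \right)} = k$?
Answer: $-5060$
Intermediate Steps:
$u{\left(O \right)} = 5 - 5 O$ ($u{\left(O \right)} = - 5 O + 5 = 5 - 5 O$)
$44 \left(u{\left(23 \right)} + M{\left(-5 \right)}\right) = 44 \left(\left(5 - 115\right) - 5\right) = 44 \left(-110 - 5\right) = 44 \left(-115\right) = -5060$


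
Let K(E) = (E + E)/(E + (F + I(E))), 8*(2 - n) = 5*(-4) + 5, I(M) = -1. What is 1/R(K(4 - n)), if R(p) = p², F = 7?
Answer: 2401/4 ≈ 600.25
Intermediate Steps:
n = 31/8 (n = 2 - (5*(-4) + 5)/8 = 2 - (-20 + 5)/8 = 2 - ⅛*(-15) = 2 + 15/8 = 31/8 ≈ 3.8750)
K(E) = 2*E/(6 + E) (K(E) = (E + E)/(E + (7 - 1)) = (2*E)/(E + 6) = (2*E)/(6 + E) = 2*E/(6 + E))
1/R(K(4 - n)) = 1/((2*(4 - 1*31/8)/(6 + (4 - 1*31/8)))²) = 1/((2*(4 - 31/8)/(6 + (4 - 31/8)))²) = 1/((2*(⅛)/(6 + ⅛))²) = 1/((2*(⅛)/(49/8))²) = 1/((2*(⅛)*(8/49))²) = 1/((2/49)²) = 1/(4/2401) = 2401/4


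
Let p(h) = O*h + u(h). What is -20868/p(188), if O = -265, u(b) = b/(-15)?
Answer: 1665/3976 ≈ 0.41876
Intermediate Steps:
u(b) = -b/15 (u(b) = b*(-1/15) = -b/15)
p(h) = -3976*h/15 (p(h) = -265*h - h/15 = -3976*h/15)
-20868/p(188) = -20868/((-3976/15*188)) = -20868/(-747488/15) = -20868*(-15/747488) = 1665/3976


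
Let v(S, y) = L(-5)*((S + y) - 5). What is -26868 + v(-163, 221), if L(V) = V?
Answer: -27133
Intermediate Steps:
v(S, y) = 25 - 5*S - 5*y (v(S, y) = -5*((S + y) - 5) = -5*(-5 + S + y) = 25 - 5*S - 5*y)
-26868 + v(-163, 221) = -26868 + (25 - 5*(-163) - 5*221) = -26868 + (25 + 815 - 1105) = -26868 - 265 = -27133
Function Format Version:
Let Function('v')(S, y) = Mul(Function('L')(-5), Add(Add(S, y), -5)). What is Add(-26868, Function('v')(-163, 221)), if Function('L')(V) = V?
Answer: -27133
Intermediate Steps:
Function('v')(S, y) = Add(25, Mul(-5, S), Mul(-5, y)) (Function('v')(S, y) = Mul(-5, Add(Add(S, y), -5)) = Mul(-5, Add(-5, S, y)) = Add(25, Mul(-5, S), Mul(-5, y)))
Add(-26868, Function('v')(-163, 221)) = Add(-26868, Add(25, Mul(-5, -163), Mul(-5, 221))) = Add(-26868, Add(25, 815, -1105)) = Add(-26868, -265) = -27133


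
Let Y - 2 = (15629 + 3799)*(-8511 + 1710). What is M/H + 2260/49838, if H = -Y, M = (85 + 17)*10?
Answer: 74666060380/1646271567047 ≈ 0.045355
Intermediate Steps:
Y = -132129826 (Y = 2 + (15629 + 3799)*(-8511 + 1710) = 2 + 19428*(-6801) = 2 - 132129828 = -132129826)
M = 1020 (M = 102*10 = 1020)
H = 132129826 (H = -1*(-132129826) = 132129826)
M/H + 2260/49838 = 1020/132129826 + 2260/49838 = 1020*(1/132129826) + 2260*(1/49838) = 510/66064913 + 1130/24919 = 74666060380/1646271567047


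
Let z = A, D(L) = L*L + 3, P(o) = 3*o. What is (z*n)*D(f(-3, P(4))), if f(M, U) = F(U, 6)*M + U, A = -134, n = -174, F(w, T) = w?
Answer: 13499964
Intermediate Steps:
f(M, U) = U + M*U (f(M, U) = U*M + U = M*U + U = U + M*U)
D(L) = 3 + L² (D(L) = L² + 3 = 3 + L²)
z = -134
(z*n)*D(f(-3, P(4))) = (-134*(-174))*(3 + ((3*4)*(1 - 3))²) = 23316*(3 + (12*(-2))²) = 23316*(3 + (-24)²) = 23316*(3 + 576) = 23316*579 = 13499964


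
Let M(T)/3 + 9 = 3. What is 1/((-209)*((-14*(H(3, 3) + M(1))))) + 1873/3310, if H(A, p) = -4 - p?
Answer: 6850332/12106325 ≈ 0.56585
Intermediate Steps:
M(T) = -18 (M(T) = -27 + 3*3 = -27 + 9 = -18)
1/((-209)*((-14*(H(3, 3) + M(1))))) + 1873/3310 = 1/((-209)*((-14*((-4 - 1*3) - 18)))) + 1873/3310 = -(-1/(14*((-4 - 3) - 18)))/209 + 1873*(1/3310) = -(-1/(14*(-7 - 18)))/209 + 1873/3310 = -1/(209*((-14*(-25)))) + 1873/3310 = -1/209/350 + 1873/3310 = -1/209*1/350 + 1873/3310 = -1/73150 + 1873/3310 = 6850332/12106325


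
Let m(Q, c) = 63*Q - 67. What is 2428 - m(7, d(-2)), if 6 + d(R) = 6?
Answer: 2054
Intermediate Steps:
d(R) = 0 (d(R) = -6 + 6 = 0)
m(Q, c) = -67 + 63*Q
2428 - m(7, d(-2)) = 2428 - (-67 + 63*7) = 2428 - (-67 + 441) = 2428 - 1*374 = 2428 - 374 = 2054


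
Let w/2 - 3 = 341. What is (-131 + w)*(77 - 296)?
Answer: -121983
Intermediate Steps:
w = 688 (w = 6 + 2*341 = 6 + 682 = 688)
(-131 + w)*(77 - 296) = (-131 + 688)*(77 - 296) = 557*(-219) = -121983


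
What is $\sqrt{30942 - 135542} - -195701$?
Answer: $195701 + 10 i \sqrt{1046} \approx 1.957 \cdot 10^{5} + 323.42 i$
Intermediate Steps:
$\sqrt{30942 - 135542} - -195701 = \sqrt{-104600} + 195701 = 10 i \sqrt{1046} + 195701 = 195701 + 10 i \sqrt{1046}$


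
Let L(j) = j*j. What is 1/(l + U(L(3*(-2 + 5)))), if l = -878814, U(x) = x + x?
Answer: -1/878652 ≈ -1.1381e-6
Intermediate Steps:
L(j) = j²
U(x) = 2*x
1/(l + U(L(3*(-2 + 5)))) = 1/(-878814 + 2*(3*(-2 + 5))²) = 1/(-878814 + 2*(3*3)²) = 1/(-878814 + 2*9²) = 1/(-878814 + 2*81) = 1/(-878814 + 162) = 1/(-878652) = -1/878652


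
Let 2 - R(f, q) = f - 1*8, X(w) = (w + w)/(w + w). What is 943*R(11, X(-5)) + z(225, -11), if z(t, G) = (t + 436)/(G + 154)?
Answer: -134188/143 ≈ -938.38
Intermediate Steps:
X(w) = 1 (X(w) = (2*w)/((2*w)) = (2*w)*(1/(2*w)) = 1)
R(f, q) = 10 - f (R(f, q) = 2 - (f - 1*8) = 2 - (f - 8) = 2 - (-8 + f) = 2 + (8 - f) = 10 - f)
z(t, G) = (436 + t)/(154 + G)
943*R(11, X(-5)) + z(225, -11) = 943*(10 - 1*11) + (436 + 225)/(154 - 11) = 943*(10 - 11) + 661/143 = 943*(-1) + (1/143)*661 = -943 + 661/143 = -134188/143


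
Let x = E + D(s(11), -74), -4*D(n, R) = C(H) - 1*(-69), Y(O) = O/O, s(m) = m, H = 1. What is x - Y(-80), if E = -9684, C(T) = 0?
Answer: -38809/4 ≈ -9702.3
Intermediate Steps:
Y(O) = 1
D(n, R) = -69/4 (D(n, R) = -(0 - 1*(-69))/4 = -(0 + 69)/4 = -¼*69 = -69/4)
x = -38805/4 (x = -9684 - 69/4 = -38805/4 ≈ -9701.3)
x - Y(-80) = -38805/4 - 1*1 = -38805/4 - 1 = -38809/4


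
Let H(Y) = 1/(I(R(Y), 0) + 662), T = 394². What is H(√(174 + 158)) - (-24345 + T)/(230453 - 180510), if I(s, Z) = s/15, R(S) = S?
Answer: -6449505750119/2462303969812 - 15*√83/49302284 ≈ -2.6193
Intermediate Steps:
T = 155236
I(s, Z) = s/15 (I(s, Z) = s*(1/15) = s/15)
H(Y) = 1/(662 + Y/15) (H(Y) = 1/(Y/15 + 662) = 1/(662 + Y/15))
H(√(174 + 158)) - (-24345 + T)/(230453 - 180510) = 15/(9930 + √(174 + 158)) - (-24345 + 155236)/(230453 - 180510) = 15/(9930 + √332) - 130891/49943 = 15/(9930 + 2*√83) - 130891/49943 = -130891/49943 + 15/(9930 + 2*√83)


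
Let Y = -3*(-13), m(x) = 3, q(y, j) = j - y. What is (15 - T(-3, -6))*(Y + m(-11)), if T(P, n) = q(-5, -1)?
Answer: 462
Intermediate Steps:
T(P, n) = 4 (T(P, n) = -1 - 1*(-5) = -1 + 5 = 4)
Y = 39
(15 - T(-3, -6))*(Y + m(-11)) = (15 - 1*4)*(39 + 3) = (15 - 4)*42 = 11*42 = 462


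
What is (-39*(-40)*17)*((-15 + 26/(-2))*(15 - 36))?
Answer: 15593760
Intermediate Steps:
(-39*(-40)*17)*((-15 + 26/(-2))*(15 - 36)) = (1560*17)*((-15 + 26*(-1/2))*(-21)) = 26520*((-15 - 13)*(-21)) = 26520*(-28*(-21)) = 26520*588 = 15593760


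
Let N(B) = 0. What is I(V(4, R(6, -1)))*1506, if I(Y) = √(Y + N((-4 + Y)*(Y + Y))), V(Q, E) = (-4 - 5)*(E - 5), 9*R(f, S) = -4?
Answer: 10542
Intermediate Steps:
R(f, S) = -4/9 (R(f, S) = (⅑)*(-4) = -4/9)
V(Q, E) = 45 - 9*E (V(Q, E) = -9*(-5 + E) = 45 - 9*E)
I(Y) = √Y (I(Y) = √(Y + 0) = √Y)
I(V(4, R(6, -1)))*1506 = √(45 - 9*(-4/9))*1506 = √(45 + 4)*1506 = √49*1506 = 7*1506 = 10542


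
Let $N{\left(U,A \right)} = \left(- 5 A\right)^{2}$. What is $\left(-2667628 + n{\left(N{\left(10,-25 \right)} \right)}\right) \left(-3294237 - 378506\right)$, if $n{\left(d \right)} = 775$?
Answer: $9794665687779$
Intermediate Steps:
$N{\left(U,A \right)} = 25 A^{2}$
$\left(-2667628 + n{\left(N{\left(10,-25 \right)} \right)}\right) \left(-3294237 - 378506\right) = \left(-2667628 + 775\right) \left(-3294237 - 378506\right) = \left(-2666853\right) \left(-3672743\right) = 9794665687779$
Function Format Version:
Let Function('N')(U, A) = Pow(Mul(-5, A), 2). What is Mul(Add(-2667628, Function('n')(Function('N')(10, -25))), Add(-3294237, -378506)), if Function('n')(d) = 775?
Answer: 9794665687779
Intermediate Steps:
Function('N')(U, A) = Mul(25, Pow(A, 2))
Mul(Add(-2667628, Function('n')(Function('N')(10, -25))), Add(-3294237, -378506)) = Mul(Add(-2667628, 775), Add(-3294237, -378506)) = Mul(-2666853, -3672743) = 9794665687779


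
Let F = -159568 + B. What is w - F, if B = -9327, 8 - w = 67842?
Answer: 101061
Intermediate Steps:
w = -67834 (w = 8 - 1*67842 = 8 - 67842 = -67834)
F = -168895 (F = -159568 - 9327 = -168895)
w - F = -67834 - 1*(-168895) = -67834 + 168895 = 101061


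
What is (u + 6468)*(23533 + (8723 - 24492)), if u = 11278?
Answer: 137779944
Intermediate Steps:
(u + 6468)*(23533 + (8723 - 24492)) = (11278 + 6468)*(23533 + (8723 - 24492)) = 17746*(23533 - 15769) = 17746*7764 = 137779944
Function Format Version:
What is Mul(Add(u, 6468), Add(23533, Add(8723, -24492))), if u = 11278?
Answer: 137779944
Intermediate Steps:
Mul(Add(u, 6468), Add(23533, Add(8723, -24492))) = Mul(Add(11278, 6468), Add(23533, Add(8723, -24492))) = Mul(17746, Add(23533, -15769)) = Mul(17746, 7764) = 137779944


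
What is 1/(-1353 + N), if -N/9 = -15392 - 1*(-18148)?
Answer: -1/26157 ≈ -3.8231e-5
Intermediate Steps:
N = -24804 (N = -9*(-15392 - 1*(-18148)) = -9*(-15392 + 18148) = -9*2756 = -24804)
1/(-1353 + N) = 1/(-1353 - 24804) = 1/(-26157) = -1/26157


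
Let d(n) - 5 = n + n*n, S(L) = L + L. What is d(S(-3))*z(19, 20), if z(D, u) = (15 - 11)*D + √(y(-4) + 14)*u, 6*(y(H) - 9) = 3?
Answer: 2660 + 350*√94 ≈ 6053.4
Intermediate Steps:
S(L) = 2*L
d(n) = 5 + n + n² (d(n) = 5 + (n + n*n) = 5 + (n + n²) = 5 + n + n²)
y(H) = 19/2 (y(H) = 9 + (⅙)*3 = 9 + ½ = 19/2)
z(D, u) = 4*D + u*√94/2 (z(D, u) = (15 - 11)*D + √(19/2 + 14)*u = 4*D + √(47/2)*u = 4*D + (√94/2)*u = 4*D + u*√94/2)
d(S(-3))*z(19, 20) = (5 + 2*(-3) + (2*(-3))²)*(4*19 + (½)*20*√94) = (5 - 6 + (-6)²)*(76 + 10*√94) = (5 - 6 + 36)*(76 + 10*√94) = 35*(76 + 10*√94) = 2660 + 350*√94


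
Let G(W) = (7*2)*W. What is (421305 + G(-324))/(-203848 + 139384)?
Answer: -138923/21488 ≈ -6.4651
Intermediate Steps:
G(W) = 14*W
(421305 + G(-324))/(-203848 + 139384) = (421305 + 14*(-324))/(-203848 + 139384) = (421305 - 4536)/(-64464) = 416769*(-1/64464) = -138923/21488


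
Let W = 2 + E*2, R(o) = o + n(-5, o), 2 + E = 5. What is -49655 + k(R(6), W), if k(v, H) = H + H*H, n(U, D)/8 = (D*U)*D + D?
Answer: -49583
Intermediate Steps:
n(U, D) = 8*D + 8*U*D² (n(U, D) = 8*((D*U)*D + D) = 8*(U*D² + D) = 8*(D + U*D²) = 8*D + 8*U*D²)
E = 3 (E = -2 + 5 = 3)
R(o) = o + 8*o*(1 - 5*o) (R(o) = o + 8*o*(1 + o*(-5)) = o + 8*o*(1 - 5*o))
W = 8 (W = 2 + 3*2 = 2 + 6 = 8)
k(v, H) = H + H²
-49655 + k(R(6), W) = -49655 + 8*(1 + 8) = -49655 + 8*9 = -49655 + 72 = -49583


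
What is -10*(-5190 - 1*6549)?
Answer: 117390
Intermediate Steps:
-10*(-5190 - 1*6549) = -10*(-5190 - 6549) = -10*(-11739) = 117390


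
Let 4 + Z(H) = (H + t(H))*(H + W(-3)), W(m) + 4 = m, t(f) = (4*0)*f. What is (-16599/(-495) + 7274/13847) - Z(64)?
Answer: -749802869/207705 ≈ -3609.9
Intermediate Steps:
t(f) = 0 (t(f) = 0*f = 0)
W(m) = -4 + m
Z(H) = -4 + H*(-7 + H) (Z(H) = -4 + (H + 0)*(H + (-4 - 3)) = -4 + H*(H - 7) = -4 + H*(-7 + H))
(-16599/(-495) + 7274/13847) - Z(64) = (-16599/(-495) + 7274/13847) - (-4 + 64**2 - 7*64) = (-16599*(-1/495) + 7274*(1/13847)) - (-4 + 4096 - 448) = (503/15 + 7274/13847) - 1*3644 = 7074151/207705 - 3644 = -749802869/207705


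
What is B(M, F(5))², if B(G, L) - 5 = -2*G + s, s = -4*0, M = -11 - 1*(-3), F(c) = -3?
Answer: 441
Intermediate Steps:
M = -8 (M = -11 + 3 = -8)
s = 0
B(G, L) = 5 - 2*G (B(G, L) = 5 + (-2*G + 0) = 5 - 2*G)
B(M, F(5))² = (5 - 2*(-8))² = (5 + 16)² = 21² = 441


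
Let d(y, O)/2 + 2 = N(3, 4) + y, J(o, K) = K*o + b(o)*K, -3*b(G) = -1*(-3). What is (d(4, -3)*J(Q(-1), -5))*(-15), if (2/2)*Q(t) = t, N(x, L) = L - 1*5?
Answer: -300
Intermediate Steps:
b(G) = -1 (b(G) = -(-1)*(-3)/3 = -⅓*3 = -1)
N(x, L) = -5 + L (N(x, L) = L - 5 = -5 + L)
Q(t) = t
J(o, K) = -K + K*o (J(o, K) = K*o - K = -K + K*o)
d(y, O) = -6 + 2*y (d(y, O) = -4 + 2*((-5 + 4) + y) = -4 + 2*(-1 + y) = -4 + (-2 + 2*y) = -6 + 2*y)
(d(4, -3)*J(Q(-1), -5))*(-15) = ((-6 + 2*4)*(-5*(-1 - 1)))*(-15) = ((-6 + 8)*(-5*(-2)))*(-15) = (2*10)*(-15) = 20*(-15) = -300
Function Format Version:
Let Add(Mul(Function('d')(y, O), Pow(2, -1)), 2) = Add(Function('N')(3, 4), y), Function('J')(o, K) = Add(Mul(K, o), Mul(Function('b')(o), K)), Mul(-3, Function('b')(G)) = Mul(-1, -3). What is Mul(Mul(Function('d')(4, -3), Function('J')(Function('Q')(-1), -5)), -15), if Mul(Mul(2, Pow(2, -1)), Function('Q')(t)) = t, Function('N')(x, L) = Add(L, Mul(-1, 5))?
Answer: -300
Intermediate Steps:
Function('b')(G) = -1 (Function('b')(G) = Mul(Rational(-1, 3), Mul(-1, -3)) = Mul(Rational(-1, 3), 3) = -1)
Function('N')(x, L) = Add(-5, L) (Function('N')(x, L) = Add(L, -5) = Add(-5, L))
Function('Q')(t) = t
Function('J')(o, K) = Add(Mul(-1, K), Mul(K, o)) (Function('J')(o, K) = Add(Mul(K, o), Mul(-1, K)) = Add(Mul(-1, K), Mul(K, o)))
Function('d')(y, O) = Add(-6, Mul(2, y)) (Function('d')(y, O) = Add(-4, Mul(2, Add(Add(-5, 4), y))) = Add(-4, Mul(2, Add(-1, y))) = Add(-4, Add(-2, Mul(2, y))) = Add(-6, Mul(2, y)))
Mul(Mul(Function('d')(4, -3), Function('J')(Function('Q')(-1), -5)), -15) = Mul(Mul(Add(-6, Mul(2, 4)), Mul(-5, Add(-1, -1))), -15) = Mul(Mul(Add(-6, 8), Mul(-5, -2)), -15) = Mul(Mul(2, 10), -15) = Mul(20, -15) = -300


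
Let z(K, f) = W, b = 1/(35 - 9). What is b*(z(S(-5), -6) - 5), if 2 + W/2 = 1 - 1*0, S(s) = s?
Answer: -7/26 ≈ -0.26923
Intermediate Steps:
b = 1/26 ≈ 0.038462
W = -2 (W = -4 + 2*(1 - 1*0) = -4 + 2*(1 + 0) = -4 + 2*1 = -4 + 2 = -2)
z(K, f) = -2
b*(z(S(-5), -6) - 5) = (-2 - 5)/26 = (1/26)*(-7) = -7/26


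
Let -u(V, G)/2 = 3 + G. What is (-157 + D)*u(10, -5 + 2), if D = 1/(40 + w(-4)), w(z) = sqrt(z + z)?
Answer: 0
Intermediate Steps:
w(z) = sqrt(2)*sqrt(z) (w(z) = sqrt(2*z) = sqrt(2)*sqrt(z))
D = 1/(40 + 2*I*sqrt(2)) (D = 1/(40 + sqrt(2)*sqrt(-4)) = 1/(40 + sqrt(2)*(2*I)) = 1/(40 + 2*I*sqrt(2)) ≈ 0.024876 - 0.001759*I)
u(V, G) = -6 - 2*G (u(V, G) = -2*(3 + G) = -6 - 2*G)
(-157 + D)*u(10, -5 + 2) = (-157 + (5/201 - I*sqrt(2)/804))*(-6 - 2*(-5 + 2)) = (-31552/201 - I*sqrt(2)/804)*(-6 - 2*(-3)) = (-31552/201 - I*sqrt(2)/804)*(-6 + 6) = (-31552/201 - I*sqrt(2)/804)*0 = 0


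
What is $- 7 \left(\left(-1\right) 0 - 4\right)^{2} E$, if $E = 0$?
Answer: $0$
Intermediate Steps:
$- 7 \left(\left(-1\right) 0 - 4\right)^{2} E = - 7 \left(\left(-1\right) 0 - 4\right)^{2} \cdot 0 = - 7 \left(0 - 4\right)^{2} \cdot 0 = - 7 \left(-4\right)^{2} \cdot 0 = \left(-7\right) 16 \cdot 0 = \left(-112\right) 0 = 0$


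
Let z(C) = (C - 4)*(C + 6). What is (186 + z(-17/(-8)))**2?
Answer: 119443041/4096 ≈ 29161.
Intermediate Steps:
z(C) = (-4 + C)*(6 + C)
(186 + z(-17/(-8)))**2 = (186 + (-24 + (-17/(-8))**2 + 2*(-17/(-8))))**2 = (186 + (-24 + (-17*(-1/8))**2 + 2*(-17*(-1/8))))**2 = (186 + (-24 + (17/8)**2 + 2*(17/8)))**2 = (186 + (-24 + 289/64 + 17/4))**2 = (186 - 975/64)**2 = (10929/64)**2 = 119443041/4096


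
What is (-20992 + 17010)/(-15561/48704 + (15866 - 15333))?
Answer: -193939328/25943671 ≈ -7.4754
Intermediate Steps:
(-20992 + 17010)/(-15561/48704 + (15866 - 15333)) = -3982/(-15561*1/48704 + 533) = -3982/(-15561/48704 + 533) = -3982/25943671/48704 = -3982*48704/25943671 = -193939328/25943671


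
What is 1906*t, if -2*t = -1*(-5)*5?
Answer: -23825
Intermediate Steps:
t = -25/2 (t = -(-1*(-5))*5/2 = -5*5/2 = -½*25 = -25/2 ≈ -12.500)
1906*t = 1906*(-25/2) = -23825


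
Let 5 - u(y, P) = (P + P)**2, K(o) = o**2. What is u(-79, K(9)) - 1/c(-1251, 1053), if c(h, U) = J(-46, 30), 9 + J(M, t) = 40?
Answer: -813410/31 ≈ -26239.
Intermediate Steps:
J(M, t) = 31 (J(M, t) = -9 + 40 = 31)
c(h, U) = 31
u(y, P) = 5 - 4*P**2 (u(y, P) = 5 - (P + P)**2 = 5 - (2*P)**2 = 5 - 4*P**2)
u(-79, K(9)) - 1/c(-1251, 1053) = (5 - 4*(9**2)**2) - 1/31 = (5 - 4*81**2) - 1*1/31 = (5 - 4*6561) - 1/31 = (5 - 26244) - 1/31 = -26239 - 1/31 = -813410/31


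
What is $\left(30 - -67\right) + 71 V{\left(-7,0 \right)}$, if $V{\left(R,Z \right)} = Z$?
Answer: $97$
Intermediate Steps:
$\left(30 - -67\right) + 71 V{\left(-7,0 \right)} = \left(30 - -67\right) + 71 \cdot 0 = \left(30 + 67\right) + 0 = 97 + 0 = 97$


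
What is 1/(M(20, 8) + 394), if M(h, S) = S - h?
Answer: 1/382 ≈ 0.0026178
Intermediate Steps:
1/(M(20, 8) + 394) = 1/((8 - 1*20) + 394) = 1/((8 - 20) + 394) = 1/(-12 + 394) = 1/382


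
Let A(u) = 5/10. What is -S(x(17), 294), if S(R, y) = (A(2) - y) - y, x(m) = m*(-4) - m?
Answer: 1175/2 ≈ 587.50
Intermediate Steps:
A(u) = 1/2 (A(u) = 5*(1/10) = 1/2)
x(m) = -5*m (x(m) = -4*m - m = -5*m)
S(R, y) = 1/2 - 2*y (S(R, y) = (1/2 - y) - y = 1/2 - 2*y)
-S(x(17), 294) = -(1/2 - 2*294) = -(1/2 - 588) = -1*(-1175/2) = 1175/2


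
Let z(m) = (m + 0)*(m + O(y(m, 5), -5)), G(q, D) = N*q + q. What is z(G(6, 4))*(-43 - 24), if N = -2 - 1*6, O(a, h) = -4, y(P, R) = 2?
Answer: -129444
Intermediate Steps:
N = -8 (N = -2 - 6 = -8)
G(q, D) = -7*q (G(q, D) = -8*q + q = -7*q)
z(m) = m*(-4 + m) (z(m) = (m + 0)*(m - 4) = m*(-4 + m))
z(G(6, 4))*(-43 - 24) = ((-7*6)*(-4 - 7*6))*(-43 - 24) = -42*(-4 - 42)*(-67) = -42*(-46)*(-67) = 1932*(-67) = -129444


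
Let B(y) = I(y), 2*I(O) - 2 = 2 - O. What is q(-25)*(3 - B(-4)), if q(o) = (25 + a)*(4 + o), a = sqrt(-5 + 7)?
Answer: 525 + 21*sqrt(2) ≈ 554.70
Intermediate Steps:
a = sqrt(2) ≈ 1.4142
q(o) = (4 + o)*(25 + sqrt(2)) (q(o) = (25 + sqrt(2))*(4 + o) = (4 + o)*(25 + sqrt(2)))
I(O) = 2 - O/2 (I(O) = 1 + (2 - O)/2 = 1 + (1 - O/2) = 2 - O/2)
B(y) = 2 - y/2
q(-25)*(3 - B(-4)) = (100 + 4*sqrt(2) + 25*(-25) - 25*sqrt(2))*(3 - (2 - 1/2*(-4))) = (100 + 4*sqrt(2) - 625 - 25*sqrt(2))*(3 - (2 + 2)) = (-525 - 21*sqrt(2))*(3 - 1*4) = (-525 - 21*sqrt(2))*(3 - 4) = (-525 - 21*sqrt(2))*(-1) = 525 + 21*sqrt(2)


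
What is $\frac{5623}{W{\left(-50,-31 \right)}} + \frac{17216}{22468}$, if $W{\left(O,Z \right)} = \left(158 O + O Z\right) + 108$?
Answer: $- \frac{4718823}{35061314} \approx -0.13459$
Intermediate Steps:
$W{\left(O,Z \right)} = 108 + 158 O + O Z$
$\frac{5623}{W{\left(-50,-31 \right)}} + \frac{17216}{22468} = \frac{5623}{108 + 158 \left(-50\right) - -1550} + \frac{17216}{22468} = \frac{5623}{108 - 7900 + 1550} + 17216 \cdot \frac{1}{22468} = \frac{5623}{-6242} + \frac{4304}{5617} = 5623 \left(- \frac{1}{6242}\right) + \frac{4304}{5617} = - \frac{5623}{6242} + \frac{4304}{5617} = - \frac{4718823}{35061314}$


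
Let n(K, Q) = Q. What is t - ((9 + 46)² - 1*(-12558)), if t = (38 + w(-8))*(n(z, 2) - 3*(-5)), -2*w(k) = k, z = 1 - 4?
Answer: -14869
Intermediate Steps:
z = -3
w(k) = -k/2
t = 714 (t = (38 - ½*(-8))*(2 - 3*(-5)) = (38 + 4)*(2 + 15) = 42*17 = 714)
t - ((9 + 46)² - 1*(-12558)) = 714 - ((9 + 46)² - 1*(-12558)) = 714 - (55² + 12558) = 714 - (3025 + 12558) = 714 - 1*15583 = 714 - 15583 = -14869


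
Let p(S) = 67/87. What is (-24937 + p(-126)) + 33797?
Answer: 770887/87 ≈ 8860.8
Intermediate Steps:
p(S) = 67/87 (p(S) = 67*(1/87) = 67/87)
(-24937 + p(-126)) + 33797 = (-24937 + 67/87) + 33797 = -2169452/87 + 33797 = 770887/87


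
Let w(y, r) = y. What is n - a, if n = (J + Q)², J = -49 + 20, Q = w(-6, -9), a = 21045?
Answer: -19820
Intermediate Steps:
Q = -6
J = -29
n = 1225 (n = (-29 - 6)² = (-35)² = 1225)
n - a = 1225 - 1*21045 = 1225 - 21045 = -19820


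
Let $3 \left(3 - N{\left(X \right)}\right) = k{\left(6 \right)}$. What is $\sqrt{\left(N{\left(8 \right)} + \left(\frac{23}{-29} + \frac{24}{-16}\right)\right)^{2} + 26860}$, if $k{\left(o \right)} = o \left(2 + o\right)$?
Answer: $\frac{\sqrt{91143809}}{58} \approx 164.6$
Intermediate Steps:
$N{\left(X \right)} = -13$ ($N{\left(X \right)} = 3 - \frac{6 \left(2 + 6\right)}{3} = 3 - \frac{6 \cdot 8}{3} = 3 - 16 = -13$)
$\sqrt{\left(N{\left(8 \right)} + \left(\frac{23}{-29} + \frac{24}{-16}\right)\right)^{2} + 26860} = \sqrt{\left(-13 + \left(\frac{23}{-29} + \frac{24}{-16}\right)\right)^{2} + 26860} = \sqrt{\left(-13 + \left(23 \left(- \frac{1}{29}\right) + 24 \left(- \frac{1}{16}\right)\right)\right)^{2} + 26860} = \sqrt{\left(-13 - \frac{133}{58}\right)^{2} + 26860} = \sqrt{\left(- \frac{887}{58}\right)^{2} + 26860} = \sqrt{\frac{786769}{3364} + 26860} = \sqrt{\frac{91143809}{3364}} = \frac{\sqrt{91143809}}{58}$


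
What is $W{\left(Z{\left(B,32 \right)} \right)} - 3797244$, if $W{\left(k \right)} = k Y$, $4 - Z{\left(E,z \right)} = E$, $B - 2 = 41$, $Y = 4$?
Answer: $-3797400$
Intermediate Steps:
$B = 43$ ($B = 2 + 41 = 43$)
$Z{\left(E,z \right)} = 4 - E$
$W{\left(k \right)} = 4 k$ ($W{\left(k \right)} = k 4 = 4 k$)
$W{\left(Z{\left(B,32 \right)} \right)} - 3797244 = 4 \left(4 - 43\right) - 3797244 = 4 \left(-39\right) - 3797244 = -156 - 3797244 = -3797400$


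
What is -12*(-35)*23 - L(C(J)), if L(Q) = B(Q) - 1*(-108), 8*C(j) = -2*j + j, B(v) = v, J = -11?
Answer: 76405/8 ≈ 9550.6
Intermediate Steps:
C(j) = -j/8 (C(j) = (-2*j + j)/8 = (-j)/8 = -j/8)
L(Q) = 108 + Q (L(Q) = Q - 1*(-108) = Q + 108 = 108 + Q)
-12*(-35)*23 - L(C(J)) = -12*(-35)*23 - (108 - 1/8*(-11)) = 420*23 - (108 + 11/8) = 9660 - 1*875/8 = 9660 - 875/8 = 76405/8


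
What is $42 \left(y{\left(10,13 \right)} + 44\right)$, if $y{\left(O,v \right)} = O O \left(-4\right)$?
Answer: $-14952$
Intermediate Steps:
$y{\left(O,v \right)} = - 4 O^{2}$ ($y{\left(O,v \right)} = O^{2} \left(-4\right) = - 4 O^{2}$)
$42 \left(y{\left(10,13 \right)} + 44\right) = 42 \left(- 4 \cdot 10^{2} + 44\right) = 42 \left(\left(-4\right) 100 + 44\right) = 42 \left(-400 + 44\right) = 42 \left(-356\right) = -14952$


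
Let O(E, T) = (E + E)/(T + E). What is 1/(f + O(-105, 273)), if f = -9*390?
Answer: -4/14045 ≈ -0.00028480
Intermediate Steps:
O(E, T) = 2*E/(E + T) (O(E, T) = (2*E)/(E + T) = 2*E/(E + T))
f = -3510
1/(f + O(-105, 273)) = 1/(-3510 + 2*(-105)/(-105 + 273)) = 1/(-3510 + 2*(-105)/168) = 1/(-3510 + 2*(-105)*(1/168)) = 1/(-3510 - 5/4) = 1/(-14045/4) = -4/14045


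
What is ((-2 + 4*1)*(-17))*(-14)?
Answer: 476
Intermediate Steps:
((-2 + 4*1)*(-17))*(-14) = ((-2 + 4)*(-17))*(-14) = (2*(-17))*(-14) = -34*(-14) = 476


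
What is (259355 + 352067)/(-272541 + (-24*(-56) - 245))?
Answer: -305711/135721 ≈ -2.2525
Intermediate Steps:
(259355 + 352067)/(-272541 + (-24*(-56) - 245)) = 611422/(-272541 + (1344 - 245)) = 611422/(-272541 + 1099) = 611422/(-271442) = 611422*(-1/271442) = -305711/135721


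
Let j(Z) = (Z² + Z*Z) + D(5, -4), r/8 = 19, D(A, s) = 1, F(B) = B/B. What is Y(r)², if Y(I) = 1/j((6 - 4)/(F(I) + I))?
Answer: 547981281/548355889 ≈ 0.99932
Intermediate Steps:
F(B) = 1
r = 152 (r = 8*19 = 152)
j(Z) = 1 + 2*Z² (j(Z) = (Z² + Z*Z) + 1 = (Z² + Z²) + 1 = 2*Z² + 1 = 1 + 2*Z²)
Y(I) = 1/(1 + 8/(1 + I)²) (Y(I) = 1/(1 + 2*((6 - 4)/(1 + I))²) = 1/(1 + 2*(2/(1 + I))²) = 1/(1 + 2*(4/(1 + I)²)) = 1/(1 + 8/(1 + I)²))
Y(r)² = ((1 + 152)²/(8 + (1 + 152)²))² = (153²/(8 + 153²))² = (23409/(8 + 23409))² = (23409/23417)² = 547981281/548355889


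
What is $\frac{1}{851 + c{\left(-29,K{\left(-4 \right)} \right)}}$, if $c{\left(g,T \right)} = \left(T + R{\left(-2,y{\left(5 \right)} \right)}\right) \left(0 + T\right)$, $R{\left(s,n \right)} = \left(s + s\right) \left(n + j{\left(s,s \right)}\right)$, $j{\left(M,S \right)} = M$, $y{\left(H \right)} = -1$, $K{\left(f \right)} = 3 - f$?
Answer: $\frac{1}{984} \approx 0.0010163$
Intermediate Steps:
$R{\left(s,n \right)} = 2 s \left(n + s\right)$ ($R{\left(s,n \right)} = \left(s + s\right) \left(n + s\right) = 2 s \left(n + s\right)$)
$c{\left(g,T \right)} = T \left(12 + T\right)$ ($c{\left(g,T \right)} = \left(T + 2 \left(-2\right) \left(-1 - 2\right)\right) \left(0 + T\right) = \left(T + 2 \left(-2\right) \left(-3\right)\right) T = \left(T + 12\right) T = \left(12 + T\right) T = T \left(12 + T\right)$)
$\frac{1}{851 + c{\left(-29,K{\left(-4 \right)} \right)}} = \frac{1}{851 + \left(3 - -4\right) \left(12 + \left(3 - -4\right)\right)} = \frac{1}{851 + \left(3 + 4\right) \left(12 + \left(3 + 4\right)\right)} = \frac{1}{851 + 7 \left(12 + 7\right)} = \frac{1}{851 + 7 \cdot 19} = \frac{1}{851 + 133} = \frac{1}{984}$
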